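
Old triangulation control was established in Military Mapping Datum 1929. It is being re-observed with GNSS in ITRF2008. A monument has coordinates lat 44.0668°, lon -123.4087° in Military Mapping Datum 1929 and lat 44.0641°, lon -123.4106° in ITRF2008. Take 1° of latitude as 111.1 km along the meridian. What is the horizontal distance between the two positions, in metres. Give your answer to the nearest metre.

336 m

Δφ = 44.0641° − 44.0668° = -0.0027°; Δλ = -123.4106° − -123.4087° = -0.0019°.
ΔN = Δφ × 111100 = -300.0 m; ΔE = Δλ × 111100 × cos(44.0668°) = -0.0019 × 111100 × 0.718529 = -151.7 m.
Distance = √(ΔE² + ΔN²) = √((-151.7)² + (-300.0)²) = 336.1 m.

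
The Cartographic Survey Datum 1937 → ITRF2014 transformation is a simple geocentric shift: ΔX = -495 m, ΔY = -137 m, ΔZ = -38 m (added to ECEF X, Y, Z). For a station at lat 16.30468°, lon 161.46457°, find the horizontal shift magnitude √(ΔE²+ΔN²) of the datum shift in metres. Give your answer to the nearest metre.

At φ = 16.30468°, λ = 161.46457°: sin φ = 0.280745, cos φ = 0.959782, sin λ = 0.317891, cos λ = -0.948127.
ΔE = −sin λ·ΔX + cos λ·ΔY = −(0.317891)·(-495) + (-0.948127)·(-137) = 287.25 m.
ΔN = −sin φ cos λ·ΔX − sin φ sin λ·ΔY + cos φ·ΔZ = −(0.280745)(-0.948127)(-495) − (0.280745)(0.317891)(-137) + (0.959782)(-38) = -156.01 m.
Horizontal magnitude = √(ΔE² + ΔN²) = √(287.25² + (-156.01)²) = 326.88 m.

327 m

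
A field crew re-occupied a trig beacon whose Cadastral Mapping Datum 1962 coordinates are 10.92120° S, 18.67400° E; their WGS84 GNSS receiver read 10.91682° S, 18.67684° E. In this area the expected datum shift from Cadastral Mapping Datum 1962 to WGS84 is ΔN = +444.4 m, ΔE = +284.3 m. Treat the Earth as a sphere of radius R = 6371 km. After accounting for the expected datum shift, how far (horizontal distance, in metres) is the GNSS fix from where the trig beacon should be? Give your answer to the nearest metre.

50 m

Observed coordinate differences: Δφ = +0.00438°, Δλ = +0.00284°.
Converting to metres (1° lat = 111195 m, cos φ = 0.981889): observed ΔN = 487.0 m, observed ΔE = 310.1 m.
Subtracting the expected shift leaves a residual of 487.0 − (444.4) = 42.6 m north and 310.1 − (284.3) = 25.8 m east.
Residual distance = √(42.6² + 25.8²) = 49.8 m.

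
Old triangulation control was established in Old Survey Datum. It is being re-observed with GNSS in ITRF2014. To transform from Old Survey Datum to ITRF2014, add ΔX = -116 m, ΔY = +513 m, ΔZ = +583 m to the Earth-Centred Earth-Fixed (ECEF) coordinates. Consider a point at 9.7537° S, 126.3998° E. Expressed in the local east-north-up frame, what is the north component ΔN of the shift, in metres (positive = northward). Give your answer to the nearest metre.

ΔN = 656 m

The local north axis is (−sin φ cos λ, −sin φ sin λ, cos φ), giving ΔN = 11.662 + 69.953 + 574.573 = 656.19 m.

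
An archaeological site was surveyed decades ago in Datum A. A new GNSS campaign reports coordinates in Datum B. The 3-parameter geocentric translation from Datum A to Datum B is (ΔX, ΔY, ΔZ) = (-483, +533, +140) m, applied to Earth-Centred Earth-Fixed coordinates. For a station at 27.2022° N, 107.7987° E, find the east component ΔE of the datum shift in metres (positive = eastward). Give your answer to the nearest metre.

ΔE = 297 m

At φ = 27.2022°, λ = 107.7987°: sin φ = 0.457132, cos φ = 0.889399, sin λ = 0.952136, cos λ = -0.305674.
ΔE = −sin λ·ΔX + cos λ·ΔY = −(0.952136)·(-483) + (-0.305674)·(533) = 296.96 m.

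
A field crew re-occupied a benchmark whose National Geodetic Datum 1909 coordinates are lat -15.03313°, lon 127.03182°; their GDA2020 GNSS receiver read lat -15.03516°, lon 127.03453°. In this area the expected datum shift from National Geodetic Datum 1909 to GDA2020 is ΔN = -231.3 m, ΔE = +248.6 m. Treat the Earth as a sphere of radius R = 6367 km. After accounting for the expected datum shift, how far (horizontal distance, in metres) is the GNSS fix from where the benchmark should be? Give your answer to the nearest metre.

Observed coordinate differences: Δφ = -0.00203°, Δλ = +0.00271°.
Converting to metres (1° lat = 111125 m, cos φ = 0.965776): observed ΔN = -225.6 m, observed ΔE = 290.8 m.
Subtracting the expected shift leaves a residual of -225.6 − (-231.3) = 5.7 m north and 290.8 − (248.6) = 42.2 m east.
Residual distance = √(5.7² + 42.2²) = 42.6 m.

43 m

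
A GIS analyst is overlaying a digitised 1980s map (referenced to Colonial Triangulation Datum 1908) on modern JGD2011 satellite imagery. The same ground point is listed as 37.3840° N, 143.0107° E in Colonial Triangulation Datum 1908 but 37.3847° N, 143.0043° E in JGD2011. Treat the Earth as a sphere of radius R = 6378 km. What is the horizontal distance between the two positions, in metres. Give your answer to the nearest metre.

Δφ = 37.3847° − 37.3840° = +0.0007°; Δλ = 143.0043° − 143.0107° = -0.0064°.
1° along a meridian = πR/180 = 111317 m.
ΔN = Δφ × 111317 = 77.9 m; ΔE = Δλ × 111317 × cos(37.3840°) = -0.0064 × 111317 × 0.794584 = -566.1 m.
Distance = √(ΔE² + ΔN²) = √((-566.1)² + 77.9²) = 571.4 m.

571 m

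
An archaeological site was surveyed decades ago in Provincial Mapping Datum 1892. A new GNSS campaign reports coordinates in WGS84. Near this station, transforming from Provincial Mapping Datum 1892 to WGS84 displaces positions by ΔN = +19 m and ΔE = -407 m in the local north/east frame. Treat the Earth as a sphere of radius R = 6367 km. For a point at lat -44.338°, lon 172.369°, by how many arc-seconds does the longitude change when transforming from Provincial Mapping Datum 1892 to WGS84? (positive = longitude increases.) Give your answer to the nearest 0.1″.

At latitude -44.338°, cos φ = 0.715229.
One radian of longitude at latitude φ spans R cos φ, so Δλ = ΔE / (R cos φ) = -407.0 / (6367000 × 0.715229) = -8.9375e-05 rad = -18.435″.

Δλ = -18.4″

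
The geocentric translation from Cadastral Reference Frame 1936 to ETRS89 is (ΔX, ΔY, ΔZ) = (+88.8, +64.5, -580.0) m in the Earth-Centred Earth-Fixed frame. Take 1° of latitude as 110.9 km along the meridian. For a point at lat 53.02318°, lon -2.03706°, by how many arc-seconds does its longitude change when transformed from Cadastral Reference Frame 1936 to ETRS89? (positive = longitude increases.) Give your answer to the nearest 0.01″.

Δλ = 3.65″

sin φ = 0.798879, cos φ = 0.601492, sin λ = -0.035546, cos λ = 0.999368.
East component: ΔE = −sin λ·ΔX + cos λ·ΔY = −(-0.035546)(88.8) + (0.999368)(64.5) = 67.62 m.
1° of latitude spans 110900 m; at latitude φ, 1° of longitude spans that × cos φ = 66705.4 m, so Δλ = 67.62 / 66705.4 × 3600 = 3.649″.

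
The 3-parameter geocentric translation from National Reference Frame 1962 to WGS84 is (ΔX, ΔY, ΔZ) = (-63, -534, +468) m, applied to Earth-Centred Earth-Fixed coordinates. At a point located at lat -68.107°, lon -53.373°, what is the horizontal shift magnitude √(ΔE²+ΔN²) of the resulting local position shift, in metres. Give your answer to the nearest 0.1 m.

At φ = -68.107°, λ = -53.373°: sin φ = -0.927882, cos φ = 0.372874, sin λ = -0.802536, cos λ = 0.596603.
ΔE = −sin λ·ΔX + cos λ·ΔY = −(-0.802536)·(-63) + (0.596603)·(-534) = -369.15 m.
ΔN = −sin φ cos λ·ΔX − sin φ sin λ·ΔY + cos φ·ΔZ = −(-0.927882)(0.596603)(-63) − (-0.927882)(-0.802536)(-534) + (0.372874)(468) = 537.28 m.
Horizontal magnitude = √(ΔE² + ΔN²) = √((-369.15)² + 537.28²) = 651.87 m.

651.9 m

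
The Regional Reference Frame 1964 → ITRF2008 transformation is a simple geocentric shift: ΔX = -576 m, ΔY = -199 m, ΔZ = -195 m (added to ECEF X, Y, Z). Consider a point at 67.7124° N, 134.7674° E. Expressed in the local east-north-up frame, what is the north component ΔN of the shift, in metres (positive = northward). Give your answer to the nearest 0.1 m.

ΔN = -318.6 m

The local north axis is (−sin φ cos λ, −sin φ sin λ, cos φ), giving ΔN = -375.332 + 130.729 − 73.955 = -318.56 m.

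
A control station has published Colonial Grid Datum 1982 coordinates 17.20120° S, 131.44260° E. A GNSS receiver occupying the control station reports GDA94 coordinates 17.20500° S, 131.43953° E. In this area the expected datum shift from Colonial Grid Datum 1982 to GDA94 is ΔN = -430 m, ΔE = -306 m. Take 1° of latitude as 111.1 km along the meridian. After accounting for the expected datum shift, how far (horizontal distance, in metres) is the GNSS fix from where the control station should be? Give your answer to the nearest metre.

Observed coordinate differences: Δφ = -0.00380°, Δλ = -0.00307°.
Converting to metres (1° lat = 111100 m, cos φ = 0.955272): observed ΔN = -422.2 m, observed ΔE = -325.8 m.
Subtracting the expected shift leaves a residual of -422.2 − (-430) = 7.8 m north and -325.8 − (-306) = -19.8 m east.
Residual distance = √(7.8² + (-19.8)²) = 21.3 m.

21 m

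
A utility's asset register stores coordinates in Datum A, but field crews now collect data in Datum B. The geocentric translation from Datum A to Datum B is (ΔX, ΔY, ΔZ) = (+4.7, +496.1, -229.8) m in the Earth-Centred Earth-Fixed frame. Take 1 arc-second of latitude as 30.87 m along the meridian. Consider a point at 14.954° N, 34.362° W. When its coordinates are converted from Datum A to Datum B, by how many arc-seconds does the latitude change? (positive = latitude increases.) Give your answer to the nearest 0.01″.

Δφ = -4.88″

sin φ = 0.258043, cos φ = 0.966133, sin λ = -0.564420, cos λ = 0.825488.
North component: ΔN = −sin φ cos λ·ΔX − sin φ sin λ·ΔY + cos φ·ΔZ = −(0.258043)(0.825488)(4.7) − (0.258043)(-0.564420)(496.1) + (0.966133)(-229.8) = -150.76 m.
1° of latitude spans 3600 × 30.87 = 111132 m, so Δφ = -150.76 / 111132 × 3600 = -4.884″.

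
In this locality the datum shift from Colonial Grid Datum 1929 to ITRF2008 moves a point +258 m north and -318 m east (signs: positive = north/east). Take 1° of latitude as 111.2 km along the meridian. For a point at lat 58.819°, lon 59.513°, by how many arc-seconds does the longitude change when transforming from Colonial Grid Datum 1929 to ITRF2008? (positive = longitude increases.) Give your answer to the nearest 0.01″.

Δλ = -19.88″

At latitude 58.819°, cos φ = 0.517743.
1° of longitude at this latitude = 111.2 × cos φ = 57.57 km, so Δλ = -318.0 / 57573.1 = -0.0055234° = -19.884″.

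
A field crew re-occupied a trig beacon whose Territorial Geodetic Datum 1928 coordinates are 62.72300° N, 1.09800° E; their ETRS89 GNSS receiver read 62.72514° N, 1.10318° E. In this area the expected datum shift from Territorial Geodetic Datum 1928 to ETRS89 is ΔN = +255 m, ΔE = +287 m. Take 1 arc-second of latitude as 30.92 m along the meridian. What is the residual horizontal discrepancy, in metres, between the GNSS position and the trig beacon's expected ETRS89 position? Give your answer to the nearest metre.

Observed coordinate differences: Δφ = +0.00214°, Δλ = +0.00518°.
Converting to metres (1° lat = 111312 m, cos φ = 0.458293): observed ΔN = 238.2 m, observed ΔE = 264.2 m.
Subtracting the expected shift leaves a residual of 238.2 − (255) = -16.8 m north and 264.2 − (287) = -22.8 m east.
Residual distance = √((-16.8)² + (-22.8)²) = 28.3 m.

28 m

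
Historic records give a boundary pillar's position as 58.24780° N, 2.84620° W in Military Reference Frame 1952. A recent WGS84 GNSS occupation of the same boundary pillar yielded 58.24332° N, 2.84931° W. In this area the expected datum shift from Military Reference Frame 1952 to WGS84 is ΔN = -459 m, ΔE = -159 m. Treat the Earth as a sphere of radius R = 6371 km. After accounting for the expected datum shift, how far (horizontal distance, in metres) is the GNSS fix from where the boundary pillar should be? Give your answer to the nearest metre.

45 m

Observed coordinate differences: Δφ = -0.00448°, Δλ = -0.00311°.
Converting to metres (1° lat = 111195 m, cos φ = 0.526247): observed ΔN = -498.2 m, observed ΔE = -182.0 m.
Subtracting the expected shift leaves a residual of -498.2 − (-459) = -39.2 m north and -182.0 − (-159) = -23.0 m east.
Residual distance = √((-39.2)² + (-23.0)²) = 45.4 m.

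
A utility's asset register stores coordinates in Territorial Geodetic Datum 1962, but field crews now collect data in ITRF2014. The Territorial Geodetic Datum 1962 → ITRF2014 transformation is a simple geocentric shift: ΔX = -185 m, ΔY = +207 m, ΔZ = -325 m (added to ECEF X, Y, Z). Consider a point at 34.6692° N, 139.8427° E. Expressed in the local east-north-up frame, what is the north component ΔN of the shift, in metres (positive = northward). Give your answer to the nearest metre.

ΔN = -424 m

At φ = 34.6692°, λ = 139.8427°: sin φ = 0.568837, cos φ = 0.822450, sin λ = 0.644888, cos λ = -0.764277.
ΔN = −sin φ cos λ·ΔX − sin φ sin λ·ΔY + cos φ·ΔZ = −(0.568837)(-0.764277)(-185) − (0.568837)(0.644888)(207) + (0.822450)(-325) = -423.66 m.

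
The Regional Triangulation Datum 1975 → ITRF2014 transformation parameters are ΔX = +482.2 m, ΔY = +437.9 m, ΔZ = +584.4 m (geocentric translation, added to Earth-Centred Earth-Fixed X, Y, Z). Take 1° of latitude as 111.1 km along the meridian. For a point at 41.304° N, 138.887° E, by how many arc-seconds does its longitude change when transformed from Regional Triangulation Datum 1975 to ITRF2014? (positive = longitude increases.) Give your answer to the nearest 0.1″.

Δλ = -27.9″

sin φ = 0.660054, cos φ = 0.751218, sin λ = 0.657546, cos λ = -0.753414.
East component: ΔE = −sin λ·ΔX + cos λ·ΔY = −(0.657546)(482.2) + (-0.753414)(437.9) = -646.99 m.
1° of latitude spans 111100 m; at latitude φ, 1° of longitude spans that × cos φ = 83460.3 m, so Δλ = -646.99 / 83460.3 × 3600 = -27.907″.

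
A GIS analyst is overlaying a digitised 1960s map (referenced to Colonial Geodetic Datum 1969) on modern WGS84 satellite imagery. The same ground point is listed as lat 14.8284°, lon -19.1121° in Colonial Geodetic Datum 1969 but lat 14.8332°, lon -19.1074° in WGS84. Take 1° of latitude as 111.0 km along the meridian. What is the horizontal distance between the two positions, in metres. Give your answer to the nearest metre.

Δφ = 14.8332° − 14.8284° = +0.0048°; Δλ = -19.1074° − -19.1121° = +0.0047°.
ΔN = Δφ × 111000 = 532.8 m; ΔE = Δλ × 111000 × cos(14.8284°) = +0.0047 × 111000 × 0.966697 = 504.3 m.
Distance = √(ΔE² + ΔN²) = √(504.3² + 532.8²) = 733.6 m.

734 m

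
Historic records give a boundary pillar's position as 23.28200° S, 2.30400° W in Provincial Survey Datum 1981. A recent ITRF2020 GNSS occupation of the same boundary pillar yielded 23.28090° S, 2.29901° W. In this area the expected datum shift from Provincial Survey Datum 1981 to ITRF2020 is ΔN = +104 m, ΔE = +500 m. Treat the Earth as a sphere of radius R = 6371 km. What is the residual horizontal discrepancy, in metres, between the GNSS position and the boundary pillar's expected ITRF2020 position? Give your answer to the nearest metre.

Observed coordinate differences: Δφ = +0.00110°, Δλ = +0.00499°.
Converting to metres (1° lat = 111195 m, cos φ = 0.918571): observed ΔN = 122.3 m, observed ΔE = 509.7 m.
Subtracting the expected shift leaves a residual of 122.3 − (104) = 18.3 m north and 509.7 − (500) = 9.7 m east.
Residual distance = √(18.3² + 9.7²) = 20.7 m.

21 m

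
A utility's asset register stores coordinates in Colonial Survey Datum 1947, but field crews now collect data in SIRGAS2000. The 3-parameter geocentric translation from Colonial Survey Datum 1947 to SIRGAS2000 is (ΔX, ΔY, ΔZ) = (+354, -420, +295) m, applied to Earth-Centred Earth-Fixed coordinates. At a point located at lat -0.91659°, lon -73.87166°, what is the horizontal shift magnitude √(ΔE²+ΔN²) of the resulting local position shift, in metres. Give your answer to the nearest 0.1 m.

At φ = -0.91659°, λ = -73.87166°: sin φ = -0.015997, cos φ = 0.999872, sin λ = -0.960642, cos λ = 0.277790.
ΔE = −sin λ·ΔX + cos λ·ΔY = −(-0.960642)·(354) + (0.277790)·(-420) = 223.40 m.
ΔN = −sin φ cos λ·ΔX − sin φ sin λ·ΔY + cos φ·ΔZ = −(-0.015997)(0.277790)(354) − (-0.015997)(-0.960642)(-420) + (0.999872)(295) = 302.99 m.
Horizontal magnitude = √(ΔE² + ΔN²) = √(223.40² + 302.99²) = 376.44 m.

376.4 m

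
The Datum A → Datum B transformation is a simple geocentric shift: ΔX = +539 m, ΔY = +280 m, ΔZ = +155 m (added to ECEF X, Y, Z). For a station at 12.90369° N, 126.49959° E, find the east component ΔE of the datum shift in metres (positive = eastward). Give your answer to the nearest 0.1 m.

ΔE = -599.8 m

The local east axis at (φ, λ) is (−sin λ, cos λ, 0), so ΔE = −sin(126.49959°)·539 + cos(126.49959°)·280 = -599.83 m.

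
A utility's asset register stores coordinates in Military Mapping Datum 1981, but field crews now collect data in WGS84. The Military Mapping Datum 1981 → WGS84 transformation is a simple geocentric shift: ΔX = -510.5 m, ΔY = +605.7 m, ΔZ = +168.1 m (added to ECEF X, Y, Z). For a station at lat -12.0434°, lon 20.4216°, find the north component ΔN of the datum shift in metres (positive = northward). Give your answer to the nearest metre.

The local north axis is (−sin φ cos λ, −sin φ sin λ, cos φ), giving ΔN = -99.823 + 44.097 + 164.400 = 108.67 m.

ΔN = 109 m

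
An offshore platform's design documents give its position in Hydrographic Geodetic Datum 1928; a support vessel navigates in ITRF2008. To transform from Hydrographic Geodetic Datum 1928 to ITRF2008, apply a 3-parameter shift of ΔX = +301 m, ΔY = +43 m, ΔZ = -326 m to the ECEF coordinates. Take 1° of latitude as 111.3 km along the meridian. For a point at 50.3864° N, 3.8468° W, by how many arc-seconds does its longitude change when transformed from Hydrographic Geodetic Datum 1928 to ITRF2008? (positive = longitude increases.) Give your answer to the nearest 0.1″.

sin φ = 0.770362, cos φ = 0.637607, sin λ = -0.067089, cos λ = 0.997747.
East component: ΔE = −sin λ·ΔX + cos λ·ΔY = −(-0.067089)(301) + (0.997747)(43) = 63.10 m.
1° of latitude spans 111300 m; at latitude φ, 1° of longitude spans that × cos φ = 70965.6 m, so Δλ = 63.10 / 70965.6 × 3600 = 3.201″.

Δλ = 3.2″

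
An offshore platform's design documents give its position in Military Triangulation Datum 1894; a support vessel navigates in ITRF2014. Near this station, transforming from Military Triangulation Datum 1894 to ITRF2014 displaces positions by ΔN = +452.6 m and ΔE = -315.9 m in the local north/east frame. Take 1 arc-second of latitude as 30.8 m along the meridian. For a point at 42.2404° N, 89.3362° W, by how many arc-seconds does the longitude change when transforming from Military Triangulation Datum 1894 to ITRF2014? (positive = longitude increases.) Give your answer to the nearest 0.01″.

Δλ = -13.85″

At latitude 42.2404°, cos φ = 0.740331.
1″ of longitude at this latitude = 30.80 × cos φ = 22.8022 m, so Δλ = -315.9 / 22.8022 = -13.854″.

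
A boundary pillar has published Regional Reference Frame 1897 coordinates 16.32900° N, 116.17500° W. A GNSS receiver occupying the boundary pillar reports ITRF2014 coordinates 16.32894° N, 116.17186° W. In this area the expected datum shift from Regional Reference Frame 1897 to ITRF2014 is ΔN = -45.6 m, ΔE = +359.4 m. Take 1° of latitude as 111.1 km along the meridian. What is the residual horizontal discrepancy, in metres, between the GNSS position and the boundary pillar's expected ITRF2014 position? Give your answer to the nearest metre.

Observed coordinate differences: Δφ = -0.00006°, Δλ = +0.00314°.
Converting to metres (1° lat = 111100 m, cos φ = 0.959663): observed ΔN = -6.7 m, observed ΔE = 334.8 m.
Subtracting the expected shift leaves a residual of -6.7 − (-45.6) = 38.9 m north and 334.8 − (359.4) = -24.6 m east.
Residual distance = √(38.9² + (-24.6)²) = 46.1 m.

46 m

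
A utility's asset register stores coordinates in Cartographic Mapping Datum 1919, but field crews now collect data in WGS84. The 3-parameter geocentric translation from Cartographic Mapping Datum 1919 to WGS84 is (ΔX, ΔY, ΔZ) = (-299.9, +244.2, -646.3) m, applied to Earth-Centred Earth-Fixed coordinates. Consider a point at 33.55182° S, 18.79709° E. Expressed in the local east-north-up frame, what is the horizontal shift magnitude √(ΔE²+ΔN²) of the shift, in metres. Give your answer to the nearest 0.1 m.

729.8 m

At φ = -33.55182°, λ = 18.79709°: sin φ = -0.552691, cos φ = 0.833386, sin λ = 0.322218, cos λ = 0.946666.
ΔE = −sin λ·ΔX + cos λ·ΔY = −(0.322218)·(-299.9) + (0.946666)·(244.2) = 327.81 m.
ΔN = −sin φ cos λ·ΔX − sin φ sin λ·ΔY + cos φ·ΔZ = −(-0.552691)(0.946666)(-299.9) − (-0.552691)(0.322218)(244.2) + (0.833386)(-646.3) = -652.04 m.
Horizontal magnitude = √(ΔE² + ΔN²) = √(327.81² + (-652.04)²) = 729.81 m.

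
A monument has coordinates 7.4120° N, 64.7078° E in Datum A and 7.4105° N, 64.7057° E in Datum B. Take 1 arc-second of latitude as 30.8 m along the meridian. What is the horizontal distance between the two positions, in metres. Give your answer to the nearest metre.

285 m

Δφ = 7.4105° − 7.4120° = -0.0015°; Δλ = 64.7057° − 64.7078° = -0.0021°.
1° of latitude = 3600 × 30.80 = 110880 m.
ΔN = Δφ × 110880 = -166.3 m; ΔE = Δλ × 110880 × cos(7.4120°) = -0.0021 × 110880 × 0.991644 = -230.9 m.
Distance = √(ΔE² + ΔN²) = √((-230.9)² + (-166.3)²) = 284.6 m.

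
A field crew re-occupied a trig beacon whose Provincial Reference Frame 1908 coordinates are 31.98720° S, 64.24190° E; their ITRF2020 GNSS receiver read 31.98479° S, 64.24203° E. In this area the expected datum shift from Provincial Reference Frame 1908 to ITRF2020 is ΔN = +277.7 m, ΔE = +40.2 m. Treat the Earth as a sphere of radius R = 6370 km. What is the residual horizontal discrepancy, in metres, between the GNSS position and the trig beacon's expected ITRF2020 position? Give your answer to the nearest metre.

30 m

Observed coordinate differences: Δφ = +0.00241°, Δλ = +0.00013°.
Converting to metres (1° lat = 111177 m, cos φ = 0.848166): observed ΔN = 267.9 m, observed ΔE = 12.3 m.
Subtracting the expected shift leaves a residual of 267.9 − (277.7) = -9.8 m north and 12.3 − (40.2) = -27.9 m east.
Residual distance = √((-9.8)² + (-27.9)²) = 29.6 m.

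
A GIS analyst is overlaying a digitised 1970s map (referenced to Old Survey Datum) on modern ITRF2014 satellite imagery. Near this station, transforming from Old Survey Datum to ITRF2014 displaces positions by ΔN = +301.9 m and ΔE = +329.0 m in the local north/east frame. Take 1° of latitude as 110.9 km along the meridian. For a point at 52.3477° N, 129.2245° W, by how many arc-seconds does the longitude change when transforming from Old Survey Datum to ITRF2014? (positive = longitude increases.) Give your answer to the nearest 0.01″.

Δλ = 17.48″

At latitude 52.3477°, cos φ = 0.610868.
1° of longitude at this latitude = 110.9 × cos φ = 67.75 km, so Δλ = 329.0 / 67745.3 = 0.0048564° = 17.483″.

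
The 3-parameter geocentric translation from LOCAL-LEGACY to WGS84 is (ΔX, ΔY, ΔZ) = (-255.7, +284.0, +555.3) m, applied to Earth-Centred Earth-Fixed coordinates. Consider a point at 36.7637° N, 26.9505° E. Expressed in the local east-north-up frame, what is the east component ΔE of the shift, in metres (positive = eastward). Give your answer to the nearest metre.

ΔE = 369 m

The local east axis at (φ, λ) is (−sin λ, cos λ, 0), so ΔE = −sin(26.9505°)·(-255.7) + cos(26.9505°)·284.0 = 369.05 m.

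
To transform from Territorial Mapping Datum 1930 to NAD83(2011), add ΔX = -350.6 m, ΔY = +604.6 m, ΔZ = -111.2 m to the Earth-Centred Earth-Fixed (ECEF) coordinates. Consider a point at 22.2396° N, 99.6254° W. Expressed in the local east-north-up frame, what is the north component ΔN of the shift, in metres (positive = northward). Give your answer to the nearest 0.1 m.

The local north axis is (−sin φ cos λ, −sin φ sin λ, cos φ), giving ΔN = -22.187 + 225.608 − 102.928 = 100.49 m.

ΔN = 100.5 m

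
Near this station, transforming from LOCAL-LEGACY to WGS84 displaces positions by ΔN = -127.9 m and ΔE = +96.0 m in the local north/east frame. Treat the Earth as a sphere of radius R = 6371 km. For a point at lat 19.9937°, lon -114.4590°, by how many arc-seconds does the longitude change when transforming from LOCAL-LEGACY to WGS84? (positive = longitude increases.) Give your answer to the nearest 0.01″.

At latitude 19.9937°, cos φ = 0.939730.
One radian of longitude at latitude φ spans R cos φ, so Δλ = ΔE / (R cos φ) = 96.0 / (6371000 × 0.939730) = 1.6035e-05 rad = 3.307″.

Δλ = 3.31″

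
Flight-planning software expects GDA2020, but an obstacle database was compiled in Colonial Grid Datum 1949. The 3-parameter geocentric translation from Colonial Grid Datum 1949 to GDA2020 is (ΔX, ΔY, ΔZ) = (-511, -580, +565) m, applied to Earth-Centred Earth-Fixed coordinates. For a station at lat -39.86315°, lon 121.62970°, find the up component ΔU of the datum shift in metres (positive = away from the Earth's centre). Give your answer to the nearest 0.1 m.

ΔU = -535.5 m

The local up (radial) axis is (cos φ cos λ, cos φ sin λ, sin φ), giving ΔU = 205.697 − 379.064 − 362.140 = -535.51 m.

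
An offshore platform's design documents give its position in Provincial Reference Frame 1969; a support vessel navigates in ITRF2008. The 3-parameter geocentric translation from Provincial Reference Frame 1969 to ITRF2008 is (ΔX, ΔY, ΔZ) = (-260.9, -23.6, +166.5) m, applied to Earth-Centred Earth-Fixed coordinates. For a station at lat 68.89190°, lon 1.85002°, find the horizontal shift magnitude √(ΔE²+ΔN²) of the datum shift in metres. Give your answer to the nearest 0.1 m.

The local east axis at (φ, λ) is (−sin λ, cos λ, 0), so ΔE = −sin(1.85002°)·(-260.9) + cos(1.85002°)·(-23.6) = -15.16 m.
The local north axis is (−sin φ cos λ, −sin φ sin λ, cos φ), giving ΔN = 243.267 + 0.711 + 59.961 = 303.94 m.
Horizontal magnitude = √(ΔE² + ΔN²) = √((-15.16)² + 303.94²) = 304.32 m.

304.3 m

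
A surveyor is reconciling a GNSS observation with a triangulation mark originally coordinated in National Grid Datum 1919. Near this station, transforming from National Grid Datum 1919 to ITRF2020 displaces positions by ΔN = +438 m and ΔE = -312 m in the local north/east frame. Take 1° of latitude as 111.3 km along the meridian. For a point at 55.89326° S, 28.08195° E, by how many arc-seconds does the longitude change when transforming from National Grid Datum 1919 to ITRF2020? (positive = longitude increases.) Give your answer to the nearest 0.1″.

At latitude -55.89326°, cos φ = 0.560736.
1° of longitude at this latitude = 111.3 × cos φ = 62.41 km, so Δλ = -312.0 / 62410.0 = -0.0049992° = -17.997″.

Δλ = -18.0″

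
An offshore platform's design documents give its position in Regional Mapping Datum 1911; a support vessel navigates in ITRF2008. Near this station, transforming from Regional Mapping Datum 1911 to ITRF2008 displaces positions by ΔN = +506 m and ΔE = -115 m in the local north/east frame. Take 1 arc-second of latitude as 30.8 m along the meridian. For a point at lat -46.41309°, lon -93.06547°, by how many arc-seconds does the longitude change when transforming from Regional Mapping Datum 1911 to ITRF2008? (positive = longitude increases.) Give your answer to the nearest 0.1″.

At latitude -46.41309°, cos φ = 0.689454.
1″ of longitude at this latitude = 30.80 × cos φ = 21.2352 m, so Δλ = -115.0 / 21.2352 = -5.416″.

Δλ = -5.4″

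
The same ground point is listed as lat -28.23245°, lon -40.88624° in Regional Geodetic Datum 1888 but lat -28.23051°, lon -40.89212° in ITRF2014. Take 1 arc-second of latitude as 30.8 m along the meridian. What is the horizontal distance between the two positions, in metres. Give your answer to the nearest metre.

613 m

Δφ = -28.23051° − -28.23245° = +0.00194°; Δλ = -40.89212° − -40.88624° = -0.00588°.
1° of latitude = 3600 × 30.80 = 110880 m.
ΔN = Δφ × 110880 = 215.1 m; ΔE = Δλ × 110880 × cos(-28.23245°) = -0.00588 × 110880 × 0.881036 = -574.4 m.
Distance = √(ΔE² + ΔN²) = √((-574.4)² + 215.1²) = 613.4 m.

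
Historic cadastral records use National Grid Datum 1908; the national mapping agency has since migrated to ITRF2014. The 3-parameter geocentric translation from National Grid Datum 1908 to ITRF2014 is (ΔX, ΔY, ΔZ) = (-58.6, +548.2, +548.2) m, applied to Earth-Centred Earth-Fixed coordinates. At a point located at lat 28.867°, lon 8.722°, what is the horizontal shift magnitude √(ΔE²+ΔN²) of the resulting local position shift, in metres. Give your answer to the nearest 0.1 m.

722.7 m

The local east axis at (φ, λ) is (−sin λ, cos λ, 0), so ΔE = −sin(8.722°)·(-58.6) + cos(8.722°)·548.2 = 550.75 m.
The local north axis is (−sin φ cos λ, −sin φ sin λ, cos φ), giving ΔN = 27.964 − 40.133 + 480.082 = 467.91 m.
Horizontal magnitude = √(ΔE² + ΔN²) = √(550.75² + 467.91²) = 722.68 m.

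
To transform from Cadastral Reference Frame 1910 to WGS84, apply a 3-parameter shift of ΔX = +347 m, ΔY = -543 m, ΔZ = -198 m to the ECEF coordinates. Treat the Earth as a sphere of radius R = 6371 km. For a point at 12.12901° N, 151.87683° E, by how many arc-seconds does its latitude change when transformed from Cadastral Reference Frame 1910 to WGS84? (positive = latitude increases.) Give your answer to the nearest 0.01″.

sin φ = 0.210114, cos φ = 0.977677, sin λ = 0.471369, cos λ = -0.881936.
North component: ΔN = −sin φ cos λ·ΔX − sin φ sin λ·ΔY + cos φ·ΔZ = −(0.210114)(-0.881936)(347) − (0.210114)(0.471369)(-543) + (0.977677)(-198) = -75.50 m.
1° of latitude spans πR/180 = 111195 m, so Δφ = -75.50 / 111195 × 3600 = -2.444″.

Δφ = -2.44″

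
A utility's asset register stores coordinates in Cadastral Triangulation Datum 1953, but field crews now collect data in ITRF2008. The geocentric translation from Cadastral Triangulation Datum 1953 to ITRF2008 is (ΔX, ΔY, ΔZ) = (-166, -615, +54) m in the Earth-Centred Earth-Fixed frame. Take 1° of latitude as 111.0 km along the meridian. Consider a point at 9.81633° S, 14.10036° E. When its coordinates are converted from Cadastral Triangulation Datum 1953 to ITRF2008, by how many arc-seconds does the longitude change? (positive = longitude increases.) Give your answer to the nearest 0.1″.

Δλ = -18.3″

sin φ = -0.170490, cos φ = 0.985359, sin λ = 0.243621, cos λ = 0.969870.
East component: ΔE = −sin λ·ΔX + cos λ·ΔY = −(0.243621)(-166) + (0.969870)(-615) = -556.03 m.
1° of latitude spans 111000 m; at latitude φ, 1° of longitude spans that × cos φ = 109374.9 m, so Δλ = -556.03 / 109374.9 × 3600 = -18.301″.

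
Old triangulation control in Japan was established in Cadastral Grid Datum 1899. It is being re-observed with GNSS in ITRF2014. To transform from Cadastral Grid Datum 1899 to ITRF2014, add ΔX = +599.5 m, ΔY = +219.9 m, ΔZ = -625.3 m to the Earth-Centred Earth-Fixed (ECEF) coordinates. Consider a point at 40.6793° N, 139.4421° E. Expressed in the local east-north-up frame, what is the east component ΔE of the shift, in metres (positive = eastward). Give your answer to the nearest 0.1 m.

ΔE = -556.9 m

At φ = 40.6793°, λ = 139.4421°: sin φ = 0.651824, cos φ = 0.758370, sin λ = 0.650216, cos λ = -0.759749.
ΔE = −sin λ·ΔX + cos λ·ΔY = −(0.650216)·(599.5) + (-0.759749)·(219.9) = -556.87 m.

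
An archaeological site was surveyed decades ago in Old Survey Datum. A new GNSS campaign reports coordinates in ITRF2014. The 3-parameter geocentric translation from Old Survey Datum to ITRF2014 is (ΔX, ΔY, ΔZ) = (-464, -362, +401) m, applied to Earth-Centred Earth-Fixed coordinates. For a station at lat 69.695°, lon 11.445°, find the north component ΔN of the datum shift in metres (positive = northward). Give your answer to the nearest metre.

The local north axis is (−sin φ cos λ, −sin φ sin λ, cos φ), giving ΔN = 426.513 + 67.367 + 139.154 = 633.03 m.

ΔN = 633 m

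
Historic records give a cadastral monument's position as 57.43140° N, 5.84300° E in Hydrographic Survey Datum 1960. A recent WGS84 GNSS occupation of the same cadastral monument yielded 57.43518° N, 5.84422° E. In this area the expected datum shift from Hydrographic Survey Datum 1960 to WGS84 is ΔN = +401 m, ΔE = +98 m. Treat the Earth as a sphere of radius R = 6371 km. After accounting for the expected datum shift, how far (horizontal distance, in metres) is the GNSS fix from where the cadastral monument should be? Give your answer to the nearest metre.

32 m

Observed coordinate differences: Δφ = +0.00378°, Δλ = +0.00122°.
Converting to metres (1° lat = 111195 m, cos φ = 0.538309): observed ΔN = 420.3 m, observed ΔE = 73.0 m.
Subtracting the expected shift leaves a residual of 420.3 − (401) = 19.3 m north and 73.0 − (98) = -25.0 m east.
Residual distance = √(19.3² + (-25.0)²) = 31.6 m.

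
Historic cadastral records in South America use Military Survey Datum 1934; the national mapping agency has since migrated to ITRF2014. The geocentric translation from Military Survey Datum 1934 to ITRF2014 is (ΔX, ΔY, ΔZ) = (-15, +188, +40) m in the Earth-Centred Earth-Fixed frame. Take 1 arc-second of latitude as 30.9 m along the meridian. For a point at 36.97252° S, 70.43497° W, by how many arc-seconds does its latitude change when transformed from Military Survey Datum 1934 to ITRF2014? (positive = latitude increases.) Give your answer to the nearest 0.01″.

sin φ = -0.601432, cos φ = 0.798924, sin λ = -0.942262, cos λ = 0.334877.
North component: ΔN = −sin φ cos λ·ΔX − sin φ sin λ·ΔY + cos φ·ΔZ = −(-0.601432)(0.334877)(-15) − (-0.601432)(-0.942262)(188) + (0.798924)(40) = -77.60 m.
1° of latitude spans 3600 × 30.90 = 111240 m, so Δφ = -77.60 / 111240 × 3600 = -2.511″.

Δφ = -2.51″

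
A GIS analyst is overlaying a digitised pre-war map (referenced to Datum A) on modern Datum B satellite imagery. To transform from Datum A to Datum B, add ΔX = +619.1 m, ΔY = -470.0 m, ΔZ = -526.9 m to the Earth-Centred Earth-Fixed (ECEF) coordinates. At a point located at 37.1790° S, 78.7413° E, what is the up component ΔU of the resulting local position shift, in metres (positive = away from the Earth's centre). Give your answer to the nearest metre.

ΔU = 47 m

The local up (radial) axis is (cos φ cos λ, cos φ sin λ, sin φ), giving ΔU = 96.305 − 367.267 + 318.409 = 47.45 m.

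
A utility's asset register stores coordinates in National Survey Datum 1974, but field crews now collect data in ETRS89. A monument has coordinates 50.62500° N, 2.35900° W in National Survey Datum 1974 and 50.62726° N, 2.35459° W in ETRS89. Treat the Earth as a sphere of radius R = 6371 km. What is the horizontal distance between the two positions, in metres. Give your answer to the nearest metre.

Δφ = 50.62726° − 50.62500° = +0.00226°; Δλ = -2.35459° − -2.35900° = +0.00441°.
1° along a meridian = πR/180 = 111195 m.
ΔN = Δφ × 111195 = 251.3 m; ΔE = Δλ × 111195 × cos(50.62500°) = +0.00441 × 111195 × 0.634393 = 311.1 m.
Distance = √(ΔE² + ΔN²) = √(311.1² + 251.3²) = 399.9 m.

400 m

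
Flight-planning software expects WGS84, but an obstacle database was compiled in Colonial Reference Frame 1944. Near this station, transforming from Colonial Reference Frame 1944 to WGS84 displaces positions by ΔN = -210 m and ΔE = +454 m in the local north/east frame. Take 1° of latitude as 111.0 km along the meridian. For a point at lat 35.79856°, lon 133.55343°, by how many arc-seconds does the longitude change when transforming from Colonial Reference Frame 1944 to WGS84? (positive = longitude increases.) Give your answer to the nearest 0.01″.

At latitude 35.79856°, cos φ = 0.811079.
1° of longitude at this latitude = 111.0 × cos φ = 90.03 km, so Δλ = 454.0 / 90029.7 = 0.0050428° = 18.154″.

Δλ = 18.15″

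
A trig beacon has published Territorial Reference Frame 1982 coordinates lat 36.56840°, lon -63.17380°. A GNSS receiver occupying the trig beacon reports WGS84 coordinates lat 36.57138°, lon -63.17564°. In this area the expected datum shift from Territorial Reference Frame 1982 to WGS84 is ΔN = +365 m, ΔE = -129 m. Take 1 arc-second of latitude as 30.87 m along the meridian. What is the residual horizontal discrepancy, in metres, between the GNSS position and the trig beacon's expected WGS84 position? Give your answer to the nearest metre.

Observed coordinate differences: Δφ = +0.00298°, Δλ = -0.00184°.
Converting to metres (1° lat = 111132 m, cos φ = 0.803146): observed ΔN = 331.2 m, observed ΔE = -164.2 m.
Subtracting the expected shift leaves a residual of 331.2 − (365) = -33.8 m north and -164.2 − (-129) = -35.2 m east.
Residual distance = √((-33.8)² + (-35.2)²) = 48.8 m.

49 m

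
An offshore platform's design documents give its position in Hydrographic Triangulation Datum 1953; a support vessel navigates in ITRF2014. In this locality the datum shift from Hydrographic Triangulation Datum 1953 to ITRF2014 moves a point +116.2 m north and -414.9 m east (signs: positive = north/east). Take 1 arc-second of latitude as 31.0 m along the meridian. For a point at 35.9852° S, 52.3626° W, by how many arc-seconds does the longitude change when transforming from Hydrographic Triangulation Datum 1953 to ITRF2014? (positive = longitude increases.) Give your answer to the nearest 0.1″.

Δλ = -16.5″

At latitude -35.9852°, cos φ = 0.809169.
1″ of longitude at this latitude = 31.00 × cos φ = 25.0842 m, so Δλ = -414.9 / 25.0842 = -16.540″.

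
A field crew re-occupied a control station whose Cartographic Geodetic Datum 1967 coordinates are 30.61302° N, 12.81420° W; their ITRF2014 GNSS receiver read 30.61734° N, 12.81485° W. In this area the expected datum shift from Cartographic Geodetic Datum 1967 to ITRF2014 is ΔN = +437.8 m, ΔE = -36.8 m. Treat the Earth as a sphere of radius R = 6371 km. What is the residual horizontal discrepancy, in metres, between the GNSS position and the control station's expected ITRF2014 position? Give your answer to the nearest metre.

50 m

Observed coordinate differences: Δφ = +0.00432°, Δλ = -0.00065°.
Converting to metres (1° lat = 111195 m, cos φ = 0.860626): observed ΔN = 480.4 m, observed ΔE = -62.2 m.
Subtracting the expected shift leaves a residual of 480.4 − (437.8) = 42.6 m north and -62.2 − (-36.8) = -25.4 m east.
Residual distance = √(42.6² + (-25.4)²) = 49.6 m.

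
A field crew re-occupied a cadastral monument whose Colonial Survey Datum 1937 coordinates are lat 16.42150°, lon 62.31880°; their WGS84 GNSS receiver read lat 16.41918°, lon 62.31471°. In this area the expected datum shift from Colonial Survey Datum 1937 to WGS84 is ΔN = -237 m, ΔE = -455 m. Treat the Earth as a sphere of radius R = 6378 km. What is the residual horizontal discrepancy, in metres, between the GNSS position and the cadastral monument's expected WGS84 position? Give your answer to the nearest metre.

Observed coordinate differences: Δφ = -0.00232°, Δλ = -0.00409°.
Converting to metres (1° lat = 111317 m, cos φ = 0.959208): observed ΔN = -258.3 m, observed ΔE = -436.7 m.
Subtracting the expected shift leaves a residual of -258.3 − (-237) = -21.3 m north and -436.7 − (-455) = 18.3 m east.
Residual distance = √((-21.3)² + 18.3²) = 28.0 m.

28 m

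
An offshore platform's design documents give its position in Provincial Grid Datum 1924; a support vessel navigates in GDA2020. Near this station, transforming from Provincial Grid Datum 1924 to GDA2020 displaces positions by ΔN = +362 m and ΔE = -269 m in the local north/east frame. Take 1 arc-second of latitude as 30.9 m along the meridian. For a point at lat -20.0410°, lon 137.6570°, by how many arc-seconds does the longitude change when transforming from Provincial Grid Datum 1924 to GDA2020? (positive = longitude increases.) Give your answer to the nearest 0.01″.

At latitude -20.0410°, cos φ = 0.939448.
1″ of longitude at this latitude = 30.90 × cos φ = 29.0289 m, so Δλ = -269.0 / 29.0289 = -9.267″.

Δλ = -9.27″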